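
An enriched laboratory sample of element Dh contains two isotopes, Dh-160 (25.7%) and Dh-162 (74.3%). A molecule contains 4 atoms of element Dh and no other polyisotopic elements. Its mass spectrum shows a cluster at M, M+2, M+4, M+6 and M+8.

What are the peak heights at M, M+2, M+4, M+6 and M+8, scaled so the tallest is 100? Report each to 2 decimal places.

Expanding (0.257 + 0.743)^4:
P(M) = 0.257^4 = 0.004362
P(M+2) = 4 × 0.257^3 × 0.743^1 = 0.050448
P(M+4) = 6 × 0.257^2 × 0.743^2 = 0.218774
P(M+6) = 4 × 0.257^1 × 0.743^3 = 0.421657
P(M+8) = 0.743^4 = 0.304758
The M+6 peak is largest (0.421657); scaling to 100 gives 1.03 : 11.96 : 51.88 : 100.00 : 72.28.

1.03 : 11.96 : 51.88 : 100.00 : 72.28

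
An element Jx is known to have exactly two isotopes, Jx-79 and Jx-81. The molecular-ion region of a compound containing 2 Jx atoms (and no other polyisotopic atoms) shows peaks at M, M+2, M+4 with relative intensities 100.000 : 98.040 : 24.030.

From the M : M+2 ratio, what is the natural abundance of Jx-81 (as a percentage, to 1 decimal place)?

If p is the fraction of Jx that is Jx-79, then I(M+2)/I(M) = [C(2,1)·p^1·(1−p)] / p^2 = 2·(1−p)/p = 98.040/100.000 = 0.9804
(1−p)/p = 0.9804/2 = 0.4902  ⇒  p = 1/(1 + 0.4902) = 0.6711
Jx-79: 67.1%, Jx-81: 32.9%.

32.9%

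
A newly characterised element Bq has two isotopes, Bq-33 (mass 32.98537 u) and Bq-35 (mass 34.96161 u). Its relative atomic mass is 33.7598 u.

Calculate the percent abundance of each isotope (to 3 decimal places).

Writing the weighted mean with unknown fraction x of Bq-33:
32.98537·x + 34.96161·(1 − x) = 33.7598
(32.98537 − 34.96161)·x = 33.7598 − 34.96161
x = -1.20181 / -1.97624 = 0.60813 → 60.813% Bq-33, 39.187% Bq-35.

Bq-33: 60.813%, Bq-35: 39.187%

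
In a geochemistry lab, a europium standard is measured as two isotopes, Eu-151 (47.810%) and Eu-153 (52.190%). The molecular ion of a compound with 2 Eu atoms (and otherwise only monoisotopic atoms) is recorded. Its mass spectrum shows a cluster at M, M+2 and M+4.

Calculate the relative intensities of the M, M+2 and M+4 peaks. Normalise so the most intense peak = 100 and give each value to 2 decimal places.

45.80 : 100.00 : 54.58

The 2 Eu atoms are independent, so intensities follow the terms of (0.47810 + 0.52190)^2.
P(M) = 0.47810^2 = 0.228580
P(M+2) = 2 × 0.47810^1 × 0.52190^1 = 0.499041
P(M+4) = 0.52190^2 = 0.272380
The M+2 peak is largest (0.499041); scaling to 100 gives 45.80 : 100.00 : 54.58.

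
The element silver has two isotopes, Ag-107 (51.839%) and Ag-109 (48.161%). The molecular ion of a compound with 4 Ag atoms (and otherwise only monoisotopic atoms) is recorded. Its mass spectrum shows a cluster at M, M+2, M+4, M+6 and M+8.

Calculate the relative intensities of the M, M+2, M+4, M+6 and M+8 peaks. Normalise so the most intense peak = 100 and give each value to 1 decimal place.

19.3 : 71.8 : 100.0 : 61.9 : 14.4

Each Ag atom is independently Ag-107 (p = 0.51839) or Ag-109 (q = 0.48161); the cluster is the binomial expansion (p + q)^4.
P(M) = 0.51839^4 = 0.072215
P(M+2) = 4 × 0.51839^3 × 0.48161^1 = 0.268365
P(M+4) = 6 × 0.51839^2 × 0.48161^2 = 0.373986
P(M+6) = 4 × 0.51839^1 × 0.48161^3 = 0.231634
P(M+8) = 0.48161^4 = 0.053800
The M+4 peak is largest (0.373986); scaling to 100 gives 19.3 : 71.8 : 100.0 : 61.9 : 14.4.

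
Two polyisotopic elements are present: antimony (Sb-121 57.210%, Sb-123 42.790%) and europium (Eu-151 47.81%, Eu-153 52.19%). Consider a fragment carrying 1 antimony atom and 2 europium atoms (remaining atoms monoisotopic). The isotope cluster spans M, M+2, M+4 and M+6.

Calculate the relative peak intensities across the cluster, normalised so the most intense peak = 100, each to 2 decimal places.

34.12 : 100.00 : 96.36 : 30.41

Antimony pattern (n=1): 0.5721 : 0.4279
Europium pattern (n=2): 0.22857961 : 0.49904078 : 0.27237961
Convolve the two distributions (both contribute in 2-u steps):
  M: 0.5721×0.22857961 = 0.130770
  M+2: 0.5721×0.49904078 + 0.4279×0.22857961 = 0.383310
  M+4: 0.5721×0.27237961 + 0.4279×0.49904078 = 0.369368
  M+6: 0.4279×0.27237961 = 0.116551
Scale to base peak (0.383310) = 100: 34.12 : 100.00 : 96.36 : 30.41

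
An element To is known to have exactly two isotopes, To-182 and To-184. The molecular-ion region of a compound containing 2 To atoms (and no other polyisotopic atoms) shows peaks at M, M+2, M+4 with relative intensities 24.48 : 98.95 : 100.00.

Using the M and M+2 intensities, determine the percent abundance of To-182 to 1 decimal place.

Let p = fractional abundance of To-182. I(M+2)/I(M) = [C(2,1)·p^1·(1−p)] / p^2 = 2·(1−p)/p = 98.95/24.48 = 4.0421
(1−p)/p = 4.0421/2 = 2.0210  ⇒  p = 1/(1 + 2.0210) = 0.3310
To-182: 33.1%, To-184: 66.9%.

33.1%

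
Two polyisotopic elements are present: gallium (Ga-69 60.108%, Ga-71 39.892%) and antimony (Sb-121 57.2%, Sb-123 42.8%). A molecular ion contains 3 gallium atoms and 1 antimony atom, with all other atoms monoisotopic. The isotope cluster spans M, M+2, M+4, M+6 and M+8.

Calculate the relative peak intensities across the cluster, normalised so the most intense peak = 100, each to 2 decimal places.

Gallium pattern (n=3): 0.2171685 : 0.432386 : 0.2869625 : 0.063483
Antimony pattern (n=1): 0.5720 : 0.4280
Convolve the two distributions (both contribute in 2-u steps):
  M: 0.2171685×0.5720 = 0.124220
  M+2: 0.2171685×0.4280 + 0.432386×0.5720 = 0.340273
  M+4: 0.432386×0.4280 + 0.2869625×0.5720 = 0.349204
  M+6: 0.2869625×0.4280 + 0.063483×0.5720 = 0.159132
  M+8: 0.063483×0.4280 = 0.027171
Scale to base peak (0.349204) = 100: 35.57 : 97.44 : 100.00 : 45.57 : 7.78

35.57 : 97.44 : 100.00 : 45.57 : 7.78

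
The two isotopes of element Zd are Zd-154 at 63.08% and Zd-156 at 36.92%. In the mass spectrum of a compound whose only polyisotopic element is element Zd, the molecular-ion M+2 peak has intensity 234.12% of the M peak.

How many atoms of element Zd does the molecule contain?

With n Zd atoms, P(M+2)/P(M) = C(n,1)·p^(n−1)q / p^n = n·q/p = n · 0.3692/0.6308.
n = 2.3412 × 0.6308/0.3692 = 4.00 ≈ 4

4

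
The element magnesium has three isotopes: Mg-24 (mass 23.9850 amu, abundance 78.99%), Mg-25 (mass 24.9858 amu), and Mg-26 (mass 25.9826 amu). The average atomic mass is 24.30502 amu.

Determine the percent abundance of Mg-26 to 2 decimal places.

Let x and y be the fractions of Mg-25 and Mg-26. Then x + y = 1 − 0.7899 = 0.2101 and 24.9858x + 25.9826y = 24.30502 − 0.7899×23.9850 = 5.3592685.
Substituting: 24.9858x + 25.9826(0.2101 − x) = 5.3592685
(24.9858 − 25.9826)x = -0.09967576  ⇒  x = 0.10000, y = 0.11010
Mg-25: 10.00%, Mg-26: 11.01%.

11.01%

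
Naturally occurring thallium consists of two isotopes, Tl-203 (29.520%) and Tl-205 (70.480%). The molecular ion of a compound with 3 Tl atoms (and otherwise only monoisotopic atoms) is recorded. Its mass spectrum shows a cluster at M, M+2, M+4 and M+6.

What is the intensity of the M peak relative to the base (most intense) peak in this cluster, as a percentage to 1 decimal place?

5.8%

Term probabilities: M 0.0257, M+2 0.1843, M+4 0.4399, M+6 0.3501. Base peak = M+4.
P(M+4) = C(3,2) × 0.29520^1 × 0.70480^2 = 3 × 0.2952 × 0.49674304 = 0.439916 (base)
P(M) = C(3,0) × 0.29520^3 × 0.70480^0 = 1 × 0.02572463 × 1.0000 = 0.025725
Relative intensity = 0.025725 / 0.439916 × 100 = 5.8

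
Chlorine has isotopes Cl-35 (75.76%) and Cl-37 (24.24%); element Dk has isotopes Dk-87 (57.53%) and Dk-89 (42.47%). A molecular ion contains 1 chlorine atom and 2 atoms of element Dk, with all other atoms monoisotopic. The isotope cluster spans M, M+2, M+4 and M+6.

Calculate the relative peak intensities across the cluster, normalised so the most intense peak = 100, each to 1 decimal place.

Chlorine pattern (n=1): 0.7576 : 0.2424
Element Dk pattern (n=2): 0.33097009 : 0.48865982 : 0.18037009
Convolve the two distributions (both contribute in 2-u steps):
  M: 0.7576×0.33097009 = 0.250743
  M+2: 0.7576×0.48865982 + 0.2424×0.33097009 = 0.450436
  M+4: 0.7576×0.18037009 + 0.2424×0.48865982 = 0.255100
  M+6: 0.2424×0.18037009 = 0.043722
Scale to base peak (0.450436) = 100: 55.7 : 100.0 : 56.6 : 9.7

55.7 : 100.0 : 56.6 : 9.7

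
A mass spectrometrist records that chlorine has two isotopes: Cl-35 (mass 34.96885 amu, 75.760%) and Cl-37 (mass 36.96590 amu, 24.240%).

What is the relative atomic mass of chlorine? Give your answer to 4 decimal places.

Ar = Σ fᵢ·mᵢ = 0.75760 × 34.96885 + 0.24240 × 36.96590
= 26.492401 + 8.960534 = 35.452935 amu

35.4529 amu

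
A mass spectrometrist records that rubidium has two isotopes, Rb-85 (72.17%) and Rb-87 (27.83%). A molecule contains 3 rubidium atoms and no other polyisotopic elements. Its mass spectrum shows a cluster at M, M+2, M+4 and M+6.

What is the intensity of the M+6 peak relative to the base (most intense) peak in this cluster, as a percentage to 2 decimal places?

(0.7217 + 0.2783)^3 gives M 0.3759, M+2 0.4349, M+4 0.1677, M+6 0.0216; the largest is M+2.
P(M+2) = C(3,1) × 0.7217^2 × 0.2783^1 = 3 × 0.52085089 × 0.2783 = 0.434858 (base)
P(M+6) = C(3,3) × 0.7217^0 × 0.2783^3 = 1 × 1.0000 × 0.02155458 = 0.021555
Relative intensity = 0.021555 / 0.434858 × 100 = 4.96

4.96%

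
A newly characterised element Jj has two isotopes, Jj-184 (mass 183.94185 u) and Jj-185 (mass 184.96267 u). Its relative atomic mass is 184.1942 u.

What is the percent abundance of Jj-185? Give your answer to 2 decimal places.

With x = fraction of Jj-184 (so Jj-185 is 1 − x):
183.94185·x + 184.96267·(1 − x) = 184.1942
(183.94185 − 184.96267)·x = 184.1942 − 184.96267
x = -0.76847 / -1.02082 = 0.75280 → 75.28% Jj-184, 24.72% Jj-185.

24.72%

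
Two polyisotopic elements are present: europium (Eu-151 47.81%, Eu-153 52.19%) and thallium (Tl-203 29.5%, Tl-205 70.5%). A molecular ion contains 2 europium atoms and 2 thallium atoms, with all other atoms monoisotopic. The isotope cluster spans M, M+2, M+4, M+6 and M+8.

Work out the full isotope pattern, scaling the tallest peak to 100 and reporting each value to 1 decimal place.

Europium pattern (n=2): 0.22857961 : 0.49904078 : 0.27237961
Thallium pattern (n=2): 0.087025 : 0.41595 : 0.497025
Convolve the two distributions (both contribute in 2-u steps):
  M: 0.22857961×0.087025 = 0.019892
  M+2: 0.22857961×0.41595 + 0.49904078×0.087025 = 0.138507
  M+4: 0.22857961×0.497025 + 0.49904078×0.41595 + 0.27237961×0.087025 = 0.344890
  M+6: 0.49904078×0.497025 + 0.27237961×0.41595 = 0.361332
  M+8: 0.27237961×0.497025 = 0.135379
Scale to base peak (0.361332) = 100: 5.5 : 38.3 : 95.4 : 100.0 : 37.5

5.5 : 38.3 : 95.4 : 100.0 : 37.5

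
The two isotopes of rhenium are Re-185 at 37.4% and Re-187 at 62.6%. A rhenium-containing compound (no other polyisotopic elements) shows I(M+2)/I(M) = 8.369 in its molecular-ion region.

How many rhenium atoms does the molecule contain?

The M+2/M ratio from n Re atoms is n · q/p = n · 0.626/0.374.
n = 8.369 × 0.374/0.626 = 5.00 ≈ 5

5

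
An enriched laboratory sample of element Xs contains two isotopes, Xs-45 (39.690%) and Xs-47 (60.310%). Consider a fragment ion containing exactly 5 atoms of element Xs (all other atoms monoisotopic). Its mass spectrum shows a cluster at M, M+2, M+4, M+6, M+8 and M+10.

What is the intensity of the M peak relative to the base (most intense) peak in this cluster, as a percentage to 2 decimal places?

2.85%

Term probabilities: M 0.0098, M+2 0.0748, M+4 0.2274, M+6 0.3456, M+8 0.2625, M+10 0.0798. Base peak = M+6.
P(M+6) = C(5,3) × 0.39690^2 × 0.60310^3 = 10 × 0.15752961 × 0.21936533 = 0.345565 (base)
P(M) = C(5,0) × 0.39690^5 × 0.60310^0 = 1 × 0.0098493 × 1.0000 = 0.009849
Relative intensity = 0.009849 / 0.345565 × 100 = 2.85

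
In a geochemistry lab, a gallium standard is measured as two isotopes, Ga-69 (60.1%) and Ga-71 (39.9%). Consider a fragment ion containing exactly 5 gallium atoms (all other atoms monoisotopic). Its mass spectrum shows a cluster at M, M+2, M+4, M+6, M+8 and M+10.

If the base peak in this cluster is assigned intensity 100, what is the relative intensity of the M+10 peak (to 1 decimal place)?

Binomial terms of (0.601 + 0.399)^5: M 0.0784, M+2 0.2603, M+4 0.3456, M+6 0.2294, M+8 0.0762, M+10 0.0101 → M+4 is the base peak.
P(M+4) = C(5,2) × 0.601^3 × 0.399^2 = 10 × 0.2170818 × 0.159201 = 0.345596 (base)
P(M+10) = C(5,5) × 0.601^0 × 0.399^5 = 1 × 1.0000 × 0.01011264 = 0.010113
Relative intensity = 0.010113 / 0.345596 × 100 = 2.9

2.9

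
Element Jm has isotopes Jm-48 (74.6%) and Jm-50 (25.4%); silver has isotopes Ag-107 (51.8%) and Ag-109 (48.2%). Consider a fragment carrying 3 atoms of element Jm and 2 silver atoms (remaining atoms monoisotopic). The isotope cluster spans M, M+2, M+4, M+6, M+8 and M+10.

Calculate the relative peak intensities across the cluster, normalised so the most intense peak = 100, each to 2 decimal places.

32.11 : 92.55 : 100.00 : 50.44 : 12.03 : 1.10

Element Jm pattern (n=3): 0.41516094 : 0.42406519 : 0.14438681 : 0.01638706
Silver pattern (n=2): 0.268324 : 0.499352 : 0.232324
Convolve the two distributions (both contribute in 2-u steps):
  M: 0.41516094×0.268324 = 0.111398
  M+2: 0.41516094×0.499352 + 0.42406519×0.268324 = 0.321098
  M+4: 0.41516094×0.232324 + 0.42406519×0.499352 + 0.14438681×0.268324 = 0.346952
  M+6: 0.42406519×0.232324 + 0.14438681×0.499352 + 0.01638706×0.268324 = 0.175017
  M+8: 0.14438681×0.232324 + 0.01638706×0.499352 = 0.041727
  M+10: 0.01638706×0.232324 = 0.003807
Scale to base peak (0.346952) = 100: 32.11 : 92.55 : 100.00 : 50.44 : 12.03 : 1.10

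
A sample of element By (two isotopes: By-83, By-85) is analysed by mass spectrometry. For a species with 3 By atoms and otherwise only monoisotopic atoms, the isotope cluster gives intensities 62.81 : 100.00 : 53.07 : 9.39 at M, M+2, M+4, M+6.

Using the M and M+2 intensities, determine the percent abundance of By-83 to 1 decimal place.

Let p = fractional abundance of By-83. I(M+2)/I(M) = [C(3,1)·p^2·(1−p)] / p^3 = 3·(1−p)/p = 100.00/62.81 = 1.5921
(1−p)/p = 1.5921/3 = 0.5307  ⇒  p = 1/(1 + 0.5307) = 0.6533
By-83: 65.3%, By-85: 34.7%.

65.3%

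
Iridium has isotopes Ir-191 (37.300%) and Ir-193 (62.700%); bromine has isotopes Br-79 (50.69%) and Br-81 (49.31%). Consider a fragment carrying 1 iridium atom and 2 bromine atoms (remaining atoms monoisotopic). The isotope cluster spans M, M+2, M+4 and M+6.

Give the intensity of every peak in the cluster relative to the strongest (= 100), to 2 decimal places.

Iridium pattern (n=1): 0.3730 : 0.6270
Bromine pattern (n=2): 0.25694761 : 0.49990478 : 0.24314761
Convolve the two distributions (both contribute in 2-u steps):
  M: 0.3730×0.25694761 = 0.095841
  M+2: 0.3730×0.49990478 + 0.6270×0.25694761 = 0.347571
  M+4: 0.3730×0.24314761 + 0.6270×0.49990478 = 0.404134
  M+6: 0.6270×0.24314761 = 0.152454
Scale to base peak (0.404134) = 100: 23.72 : 86.00 : 100.00 : 37.72

23.72 : 86.00 : 100.00 : 37.72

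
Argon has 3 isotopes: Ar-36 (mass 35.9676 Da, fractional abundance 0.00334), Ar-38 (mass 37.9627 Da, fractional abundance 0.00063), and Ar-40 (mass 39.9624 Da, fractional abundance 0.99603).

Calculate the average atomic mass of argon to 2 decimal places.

39.95 Da

Average mass = Σ (abundance × isotope mass) = 0.00334 × 35.9676 + 0.00063 × 37.9627 + 0.99603 × 39.9624
= 0.12013 + 0.02392 + 39.80375 = 39.94780 Da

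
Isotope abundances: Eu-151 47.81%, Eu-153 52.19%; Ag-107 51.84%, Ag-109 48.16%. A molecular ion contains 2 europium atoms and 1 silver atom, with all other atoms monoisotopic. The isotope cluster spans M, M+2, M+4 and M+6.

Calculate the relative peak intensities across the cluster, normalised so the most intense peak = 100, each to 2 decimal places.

Europium pattern (n=2): 0.22857961 : 0.49904078 : 0.27237961
Silver pattern (n=1): 0.5184 : 0.4816
Convolve the two distributions (both contribute in 2-u steps):
  M: 0.22857961×0.5184 = 0.118496
  M+2: 0.22857961×0.4816 + 0.49904078×0.5184 = 0.368787
  M+4: 0.49904078×0.4816 + 0.27237961×0.5184 = 0.381540
  M+6: 0.27237961×0.4816 = 0.131178
Scale to base peak (0.381540) = 100: 31.06 : 96.66 : 100.00 : 34.38

31.06 : 96.66 : 100.00 : 34.38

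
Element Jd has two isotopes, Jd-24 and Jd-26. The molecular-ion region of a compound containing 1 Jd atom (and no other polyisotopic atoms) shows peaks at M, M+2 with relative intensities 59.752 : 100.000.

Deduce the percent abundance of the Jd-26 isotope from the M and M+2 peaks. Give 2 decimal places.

Let p = fractional abundance of Jd-24. I(M+2)/I(M) = [C(1,1)·p^0·(1−p)] / p^1 = 1·(1−p)/p = 100.000/59.752 = 1.6736
(1−p)/p = 1.6736/1 = 1.6736  ⇒  p = 1/(1 + 1.6736) = 0.3740
Jd-24: 37.40%, Jd-26: 62.60%.

62.60%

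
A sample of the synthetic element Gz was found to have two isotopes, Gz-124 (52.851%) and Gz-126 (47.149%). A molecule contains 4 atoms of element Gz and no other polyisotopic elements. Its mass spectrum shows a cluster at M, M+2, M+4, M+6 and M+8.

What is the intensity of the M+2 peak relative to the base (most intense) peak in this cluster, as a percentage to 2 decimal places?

(0.52851 + 0.47149)^4 gives M 0.0780, M+2 0.2784, M+4 0.3726, M+6 0.2216, M+8 0.0494; the largest is M+4.
P(M+4) = C(4,2) × 0.52851^2 × 0.47149^2 = 6 × 0.27932282 × 0.22230282 = 0.372566 (base)
P(M+2) = C(4,1) × 0.52851^3 × 0.47149^1 = 4 × 0.1476249 × 0.47149 = 0.278415
Relative intensity = 0.278415 / 0.372566 × 100 = 74.73

74.73%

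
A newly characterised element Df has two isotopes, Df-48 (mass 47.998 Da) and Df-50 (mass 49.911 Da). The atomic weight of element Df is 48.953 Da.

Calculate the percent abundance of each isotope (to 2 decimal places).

Writing the weighted mean with unknown fraction x of Df-48:
47.998·x + 49.911·(1 − x) = 48.953
(47.998 − 49.911)·x = 48.953 − 49.911
x = -0.958 / -1.913 = 0.50078 → 50.08% Df-48, 49.92% Df-50.

Df-48: 50.08%, Df-50: 49.92%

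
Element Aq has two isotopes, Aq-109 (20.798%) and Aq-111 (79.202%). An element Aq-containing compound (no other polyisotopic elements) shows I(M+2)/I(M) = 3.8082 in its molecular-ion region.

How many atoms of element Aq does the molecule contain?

1

For n independent Aq atoms, I(M+2)/I(M) = n · (abundance Aq-111) / (abundance Aq-109) = n · 0.79202/0.20798.
n = 3.8082 × 0.20798/0.79202 = 1.00 ≈ 1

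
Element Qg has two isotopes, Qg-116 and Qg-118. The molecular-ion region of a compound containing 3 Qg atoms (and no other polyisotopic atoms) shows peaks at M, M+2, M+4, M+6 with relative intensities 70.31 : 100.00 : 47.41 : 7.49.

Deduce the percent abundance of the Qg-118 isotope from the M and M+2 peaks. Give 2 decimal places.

32.16%

If p is the fraction of Qg that is Qg-116, then I(M+2)/I(M) = [C(3,1)·p^2·(1−p)] / p^3 = 3·(1−p)/p = 100.00/70.31 = 1.4223
(1−p)/p = 1.4223/3 = 0.4741  ⇒  p = 1/(1 + 0.4741) = 0.6784
Qg-116: 67.84%, Qg-118: 32.16%.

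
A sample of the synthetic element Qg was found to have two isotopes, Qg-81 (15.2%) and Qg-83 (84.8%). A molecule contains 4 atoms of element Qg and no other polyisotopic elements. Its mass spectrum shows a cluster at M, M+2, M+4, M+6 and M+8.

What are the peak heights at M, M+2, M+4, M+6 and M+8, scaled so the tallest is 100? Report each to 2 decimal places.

Expanding (0.152 + 0.848)^4:
P(M) = 0.152^4 = 0.000534
P(M+2) = 4 × 0.152^3 × 0.848^1 = 0.011912
P(M+4) = 6 × 0.152^2 × 0.848^2 = 0.099685
P(M+6) = 4 × 0.152^1 × 0.848^3 = 0.370759
P(M+8) = 0.848^4 = 0.517111
The M+8 peak is largest (0.517111); scaling to 100 gives 0.10 : 2.30 : 19.28 : 71.70 : 100.00.

0.10 : 2.30 : 19.28 : 71.70 : 100.00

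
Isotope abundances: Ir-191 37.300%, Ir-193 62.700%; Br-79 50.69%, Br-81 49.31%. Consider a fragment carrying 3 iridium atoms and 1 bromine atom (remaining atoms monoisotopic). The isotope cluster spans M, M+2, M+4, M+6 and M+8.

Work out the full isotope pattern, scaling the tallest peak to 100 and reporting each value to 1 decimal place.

Iridium pattern (n=3): 0.05189512 : 0.26170165 : 0.43991135 : 0.24649188
Bromine pattern (n=1): 0.5069 : 0.4931
Convolve the two distributions (both contribute in 2-u steps):
  M: 0.05189512×0.5069 = 0.026306
  M+2: 0.05189512×0.4931 + 0.26170165×0.5069 = 0.158246
  M+4: 0.26170165×0.4931 + 0.43991135×0.5069 = 0.352036
  M+6: 0.43991135×0.4931 + 0.24649188×0.5069 = 0.341867
  M+8: 0.24649188×0.4931 = 0.121545
Scale to base peak (0.352036) = 100: 7.5 : 45.0 : 100.0 : 97.1 : 34.5

7.5 : 45.0 : 100.0 : 97.1 : 34.5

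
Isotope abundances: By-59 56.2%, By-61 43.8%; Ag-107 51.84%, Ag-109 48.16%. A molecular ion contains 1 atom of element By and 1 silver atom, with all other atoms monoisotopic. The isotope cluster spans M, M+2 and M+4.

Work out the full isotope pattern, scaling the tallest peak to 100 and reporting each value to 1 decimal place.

58.5 : 100.0 : 42.4

Element By pattern (n=1): 0.5620 : 0.4380
Silver pattern (n=1): 0.5184 : 0.4816
Convolve the two distributions (both contribute in 2-u steps):
  M: 0.5620×0.5184 = 0.291341
  M+2: 0.5620×0.4816 + 0.4380×0.5184 = 0.497718
  M+4: 0.4380×0.4816 = 0.210941
Scale to base peak (0.497718) = 100: 58.5 : 100.0 : 42.4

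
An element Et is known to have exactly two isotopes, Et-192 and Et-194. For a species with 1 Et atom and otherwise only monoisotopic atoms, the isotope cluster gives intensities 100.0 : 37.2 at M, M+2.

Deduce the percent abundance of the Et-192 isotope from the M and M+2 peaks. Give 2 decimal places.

72.89%

Let p = fractional abundance of Et-192. I(M+2)/I(M) = [C(1,1)·p^0·(1−p)] / p^1 = 1·(1−p)/p = 37.2/100.0 = 0.3720
(1−p)/p = 0.3720/1 = 0.3720  ⇒  p = 1/(1 + 0.3720) = 0.7289
Et-192: 72.89%, Et-194: 27.11%.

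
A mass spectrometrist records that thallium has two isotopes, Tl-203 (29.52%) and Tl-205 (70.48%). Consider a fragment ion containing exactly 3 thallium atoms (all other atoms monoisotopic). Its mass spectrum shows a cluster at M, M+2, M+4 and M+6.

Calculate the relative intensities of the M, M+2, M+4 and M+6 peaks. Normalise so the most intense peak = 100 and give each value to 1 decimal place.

Each Tl atom is independently Tl-203 (p = 0.2952) or Tl-205 (q = 0.7048); the cluster is the binomial expansion (p + q)^3.
P(M) = 0.2952^3 = 0.025725
P(M+2) = 3 × 0.2952^2 × 0.7048^1 = 0.184255
P(M+4) = 3 × 0.2952^1 × 0.7048^2 = 0.439916
P(M+6) = 0.7048^3 = 0.350104
The M+4 peak is largest (0.439916); scaling to 100 gives 5.8 : 41.9 : 100.0 : 79.6.

5.8 : 41.9 : 100.0 : 79.6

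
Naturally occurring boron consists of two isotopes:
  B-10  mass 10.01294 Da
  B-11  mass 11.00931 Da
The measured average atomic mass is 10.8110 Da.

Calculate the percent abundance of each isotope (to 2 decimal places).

B-10: 19.90%, B-11: 80.10%

Writing the weighted mean with unknown fraction x of B-10:
10.01294·x + 11.00931·(1 − x) = 10.8110
(10.01294 − 11.00931)·x = 10.8110 − 11.00931
x = -0.19831 / -0.99637 = 0.19903 → 19.90% B-10, 80.10% B-11.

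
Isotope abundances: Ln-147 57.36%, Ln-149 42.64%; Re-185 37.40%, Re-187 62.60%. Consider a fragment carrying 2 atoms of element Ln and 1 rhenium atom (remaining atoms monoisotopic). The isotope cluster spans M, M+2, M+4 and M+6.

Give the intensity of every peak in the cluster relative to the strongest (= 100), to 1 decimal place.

Element Ln pattern (n=2): 0.32901696 : 0.48916608 : 0.18181696
Rhenium pattern (n=1): 0.3740 : 0.6260
Convolve the two distributions (both contribute in 2-u steps):
  M: 0.32901696×0.3740 = 0.123052
  M+2: 0.32901696×0.6260 + 0.48916608×0.3740 = 0.388913
  M+4: 0.48916608×0.6260 + 0.18181696×0.3740 = 0.374218
  M+6: 0.18181696×0.6260 = 0.113817
Scale to base peak (0.388913) = 100: 31.6 : 100.0 : 96.2 : 29.3

31.6 : 100.0 : 96.2 : 29.3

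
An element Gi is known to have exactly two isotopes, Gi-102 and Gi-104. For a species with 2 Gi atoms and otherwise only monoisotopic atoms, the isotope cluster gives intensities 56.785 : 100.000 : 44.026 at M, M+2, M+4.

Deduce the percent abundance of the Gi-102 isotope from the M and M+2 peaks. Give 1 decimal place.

53.2%

Write p for the Gi-102 fraction. I(M+2)/I(M) = [C(2,1)·p^1·(1−p)] / p^2 = 2·(1−p)/p = 100.000/56.785 = 1.7610
(1−p)/p = 1.7610/2 = 0.8805  ⇒  p = 1/(1 + 0.8805) = 0.5318
Gi-102: 53.2%, Gi-104: 46.8%.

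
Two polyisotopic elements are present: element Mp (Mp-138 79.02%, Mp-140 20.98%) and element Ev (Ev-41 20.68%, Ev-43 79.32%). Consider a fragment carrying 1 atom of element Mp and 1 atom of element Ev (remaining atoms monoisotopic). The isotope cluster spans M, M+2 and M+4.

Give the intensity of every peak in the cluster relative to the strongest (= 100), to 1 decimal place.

24.4 : 100.0 : 24.8

Element Mp pattern (n=1): 0.7902 : 0.2098
Element Ev pattern (n=1): 0.2068 : 0.7932
Convolve the two distributions (both contribute in 2-u steps):
  M: 0.7902×0.2068 = 0.163413
  M+2: 0.7902×0.7932 + 0.2098×0.2068 = 0.670173
  M+4: 0.2098×0.7932 = 0.166413
Scale to base peak (0.670173) = 100: 24.4 : 100.0 : 24.8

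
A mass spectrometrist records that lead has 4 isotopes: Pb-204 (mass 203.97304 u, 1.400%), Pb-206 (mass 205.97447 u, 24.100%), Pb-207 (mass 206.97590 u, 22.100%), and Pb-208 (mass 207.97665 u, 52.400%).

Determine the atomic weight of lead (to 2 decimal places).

Weight each isotope mass by its fractional abundance: 0.01400 × 203.97304 + 0.24100 × 205.97447 + 0.22100 × 206.97590 + 0.52400 × 207.97665
= 2.855623 + 49.639847 + 45.741674 + 108.979765 = 207.216909 u

207.22 u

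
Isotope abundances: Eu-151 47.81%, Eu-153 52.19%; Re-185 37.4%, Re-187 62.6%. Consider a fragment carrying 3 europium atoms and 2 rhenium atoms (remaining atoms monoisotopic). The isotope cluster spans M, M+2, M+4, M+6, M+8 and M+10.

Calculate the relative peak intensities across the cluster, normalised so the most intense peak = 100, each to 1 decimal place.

4.5 : 29.5 : 77.3 : 100.0 : 64.0 : 16.2

Europium pattern (n=3): 0.10928391 : 0.3578871 : 0.39067407 : 0.14215492
Rhenium pattern (n=2): 0.139876 : 0.468248 : 0.391876
Convolve the two distributions (both contribute in 2-u steps):
  M: 0.10928391×0.139876 = 0.015286
  M+2: 0.10928391×0.468248 + 0.3578871×0.139876 = 0.101232
  M+4: 0.10928391×0.391876 + 0.3578871×0.468248 + 0.39067407×0.139876 = 0.265052
  M+6: 0.3578871×0.391876 + 0.39067407×0.468248 + 0.14215492×0.139876 = 0.343064
  M+8: 0.39067407×0.391876 + 0.14215492×0.468248 = 0.219660
  M+10: 0.14215492×0.391876 = 0.055707
Scale to base peak (0.343064) = 100: 4.5 : 29.5 : 77.3 : 100.0 : 64.0 : 16.2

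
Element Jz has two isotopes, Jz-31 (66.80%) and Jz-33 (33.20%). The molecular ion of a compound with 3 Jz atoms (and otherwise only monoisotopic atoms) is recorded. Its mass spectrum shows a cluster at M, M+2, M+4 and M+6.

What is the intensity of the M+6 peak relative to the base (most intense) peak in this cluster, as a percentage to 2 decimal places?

8.23%

Term probabilities: M 0.2981, M+2 0.4444, M+4 0.2209, M+6 0.0366. Base peak = M+2.
P(M+2) = C(3,1) × 0.6680^2 × 0.3320^1 = 3 × 0.446224 × 0.3320 = 0.444439 (base)
P(M+6) = C(3,3) × 0.6680^0 × 0.3320^3 = 1 × 1.0000 × 0.03659437 = 0.036594
Relative intensity = 0.036594 / 0.444439 × 100 = 8.23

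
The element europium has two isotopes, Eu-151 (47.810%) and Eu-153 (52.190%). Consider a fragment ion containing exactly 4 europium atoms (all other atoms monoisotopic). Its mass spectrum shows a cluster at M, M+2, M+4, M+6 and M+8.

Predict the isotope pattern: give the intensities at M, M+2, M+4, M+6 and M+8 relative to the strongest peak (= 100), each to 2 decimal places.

13.99 : 61.07 : 100.00 : 72.77 : 19.86

The 4 Eu atoms are independent, so intensities follow the terms of (0.47810 + 0.52190)^4.
P(M) = 0.47810^4 = 0.052249
P(M+2) = 4 × 0.47810^3 × 0.52190^1 = 0.228141
P(M+4) = 6 × 0.47810^2 × 0.52190^2 = 0.373563
P(M+6) = 4 × 0.47810^1 × 0.52190^3 = 0.271857
P(M+8) = 0.52190^4 = 0.074191
The M+4 peak is largest (0.373563); scaling to 100 gives 13.99 : 61.07 : 100.00 : 72.77 : 19.86.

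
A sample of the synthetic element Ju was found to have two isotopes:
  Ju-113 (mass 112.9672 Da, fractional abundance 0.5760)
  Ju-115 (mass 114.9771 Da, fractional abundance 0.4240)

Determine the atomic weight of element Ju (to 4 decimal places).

Weight each isotope mass by its fractional abundance: 0.5760 × 112.9672 + 0.4240 × 114.9771
= 65.06911 + 48.75029 = 113.81940 Da

113.8194 Da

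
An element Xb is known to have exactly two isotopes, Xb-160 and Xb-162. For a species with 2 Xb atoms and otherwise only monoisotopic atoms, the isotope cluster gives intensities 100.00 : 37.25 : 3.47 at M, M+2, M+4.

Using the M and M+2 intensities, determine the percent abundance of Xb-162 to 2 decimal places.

15.70%

If p is the fraction of Xb that is Xb-160, then I(M+2)/I(M) = [C(2,1)·p^1·(1−p)] / p^2 = 2·(1−p)/p = 37.25/100.00 = 0.3725
(1−p)/p = 0.3725/2 = 0.1862  ⇒  p = 1/(1 + 0.1862) = 0.8430
Xb-160: 84.30%, Xb-162: 15.70%.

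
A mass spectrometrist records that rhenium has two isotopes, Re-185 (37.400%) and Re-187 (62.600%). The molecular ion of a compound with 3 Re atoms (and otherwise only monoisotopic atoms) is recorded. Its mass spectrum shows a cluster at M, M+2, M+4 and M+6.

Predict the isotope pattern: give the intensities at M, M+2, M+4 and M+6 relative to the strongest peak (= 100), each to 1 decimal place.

Each Re atom is independently Re-185 (p = 0.37400) or Re-187 (q = 0.62600); the cluster is the binomial expansion (p + q)^3.
P(M) = 0.37400^3 = 0.052314
P(M+2) = 3 × 0.37400^2 × 0.62600^1 = 0.262687
P(M+4) = 3 × 0.37400^1 × 0.62600^2 = 0.439685
P(M+6) = 0.62600^3 = 0.245314
The M+4 peak is largest (0.439685); scaling to 100 gives 11.9 : 59.7 : 100.0 : 55.8.

11.9 : 59.7 : 100.0 : 55.8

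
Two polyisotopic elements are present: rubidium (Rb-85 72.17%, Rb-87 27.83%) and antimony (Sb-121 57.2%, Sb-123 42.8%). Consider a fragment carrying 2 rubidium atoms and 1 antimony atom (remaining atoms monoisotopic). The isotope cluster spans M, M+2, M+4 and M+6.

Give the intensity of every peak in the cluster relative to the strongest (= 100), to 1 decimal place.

65.8 : 100.0 : 47.8 : 7.3

Rubidium pattern (n=2): 0.52085089 : 0.40169822 : 0.07745089
Antimony pattern (n=1): 0.5720 : 0.4280
Convolve the two distributions (both contribute in 2-u steps):
  M: 0.52085089×0.5720 = 0.297927
  M+2: 0.52085089×0.4280 + 0.40169822×0.5720 = 0.452696
  M+4: 0.40169822×0.4280 + 0.07745089×0.5720 = 0.216229
  M+6: 0.07745089×0.4280 = 0.033149
Scale to base peak (0.452696) = 100: 65.8 : 100.0 : 47.8 : 7.3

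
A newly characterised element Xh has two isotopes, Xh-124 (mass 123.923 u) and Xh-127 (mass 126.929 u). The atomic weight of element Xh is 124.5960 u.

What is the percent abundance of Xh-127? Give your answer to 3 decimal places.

With x = fraction of Xh-124 (so Xh-127 is 1 − x):
123.923·x + 126.929·(1 − x) = 124.5960
(123.923 − 126.929)·x = 124.5960 − 126.929
x = -2.3330 / -3.006 = 0.77611 → 77.611% Xh-124, 22.389% Xh-127.

22.389%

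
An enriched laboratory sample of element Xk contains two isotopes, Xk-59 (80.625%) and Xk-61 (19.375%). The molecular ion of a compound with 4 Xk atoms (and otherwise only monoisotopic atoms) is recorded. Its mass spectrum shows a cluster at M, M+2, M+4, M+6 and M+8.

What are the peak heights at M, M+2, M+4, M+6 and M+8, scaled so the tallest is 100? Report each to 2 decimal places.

Each Xk atom is independently Xk-59 (p = 0.80625) or Xk-61 (q = 0.19375); the cluster is the binomial expansion (p + q)^4.
P(M) = 0.80625^4 = 0.422551
P(M+2) = 4 × 0.80625^3 × 0.19375^1 = 0.406173
P(M+4) = 6 × 0.80625^2 × 0.19375^2 = 0.146411
P(M+6) = 4 × 0.80625^1 × 0.19375^3 = 0.023456
P(M+8) = 0.19375^4 = 0.001409
The M peak is largest (0.422551); scaling to 100 gives 100.00 : 96.12 : 34.65 : 5.55 : 0.33.

100.00 : 96.12 : 34.65 : 5.55 : 0.33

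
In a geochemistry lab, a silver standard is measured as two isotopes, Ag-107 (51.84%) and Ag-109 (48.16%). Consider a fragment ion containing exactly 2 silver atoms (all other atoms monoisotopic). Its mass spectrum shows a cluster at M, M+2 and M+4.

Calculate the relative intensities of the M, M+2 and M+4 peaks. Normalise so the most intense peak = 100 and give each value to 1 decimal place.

53.8 : 100.0 : 46.5

The 2 Ag atoms are independent, so intensities follow the terms of (0.5184 + 0.4816)^2.
P(M) = 0.5184^2 = 0.268739
P(M+2) = 2 × 0.5184^1 × 0.4816^1 = 0.499323
P(M+4) = 0.4816^2 = 0.231939
The M+2 peak is largest (0.499323); scaling to 100 gives 53.8 : 100.0 : 46.5.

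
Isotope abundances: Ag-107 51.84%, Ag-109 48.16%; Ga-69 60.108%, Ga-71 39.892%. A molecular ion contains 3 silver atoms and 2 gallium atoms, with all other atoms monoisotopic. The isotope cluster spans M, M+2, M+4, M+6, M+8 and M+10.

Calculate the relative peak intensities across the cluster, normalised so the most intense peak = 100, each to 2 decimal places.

Silver pattern (n=3): 0.13931407 : 0.38827347 : 0.36071085 : 0.11170161
Gallium pattern (n=2): 0.36129717 : 0.47956567 : 0.15913717
Convolve the two distributions (both contribute in 2-u steps):
  M: 0.13931407×0.36129717 = 0.050334
  M+2: 0.13931407×0.47956567 + 0.38827347×0.36129717 = 0.207092
  M+4: 0.13931407×0.15913717 + 0.38827347×0.47956567 + 0.36071085×0.36129717 = 0.338696
  M+6: 0.38827347×0.15913717 + 0.36071085×0.47956567 + 0.11170161×0.36129717 = 0.275131
  M+8: 0.36071085×0.15913717 + 0.11170161×0.47956567 = 0.110971
  M+10: 0.11170161×0.15913717 = 0.017776
Scale to base peak (0.338696) = 100: 14.86 : 61.14 : 100.00 : 81.23 : 32.76 : 5.25

14.86 : 61.14 : 100.00 : 81.23 : 32.76 : 5.25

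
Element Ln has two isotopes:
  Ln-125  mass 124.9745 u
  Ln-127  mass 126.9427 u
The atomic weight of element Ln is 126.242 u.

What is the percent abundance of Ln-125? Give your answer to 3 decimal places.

35.601%

Writing the weighted mean with unknown fraction x of Ln-125:
124.9745·x + 126.9427·(1 − x) = 126.242
(124.9745 − 126.9427)·x = 126.242 − 126.9427
x = -0.7007 / -1.9682 = 0.35601 → 35.601% Ln-125, 64.399% Ln-127.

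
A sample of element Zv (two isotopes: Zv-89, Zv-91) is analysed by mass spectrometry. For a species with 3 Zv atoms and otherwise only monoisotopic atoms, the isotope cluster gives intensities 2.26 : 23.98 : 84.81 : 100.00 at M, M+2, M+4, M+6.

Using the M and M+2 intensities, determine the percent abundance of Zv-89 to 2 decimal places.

Let p = fractional abundance of Zv-89. I(M+2)/I(M) = [C(3,1)·p^2·(1−p)] / p^3 = 3·(1−p)/p = 23.98/2.26 = 10.6106
(1−p)/p = 10.6106/3 = 3.5369  ⇒  p = 1/(1 + 3.5369) = 0.2204
Zv-89: 22.04%, Zv-91: 77.96%.

22.04%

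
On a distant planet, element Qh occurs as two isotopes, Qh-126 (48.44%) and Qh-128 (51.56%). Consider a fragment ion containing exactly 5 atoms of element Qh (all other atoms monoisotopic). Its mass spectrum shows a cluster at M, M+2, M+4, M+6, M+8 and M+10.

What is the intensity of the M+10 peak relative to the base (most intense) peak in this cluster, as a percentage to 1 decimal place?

Term probabilities: M 0.0267, M+2 0.1419, M+4 0.3022, M+6 0.3216, M+8 0.1712, M+10 0.0364. Base peak = M+6.
P(M+6) = C(5,3) × 0.4844^2 × 0.5156^3 = 10 × 0.23464336 × 0.13706884 = 0.321623 (base)
P(M+10) = C(5,5) × 0.4844^0 × 0.5156^5 = 1 × 1.0000 × 0.03643884 = 0.036439
Relative intensity = 0.036439 / 0.321623 × 100 = 11.3

11.3%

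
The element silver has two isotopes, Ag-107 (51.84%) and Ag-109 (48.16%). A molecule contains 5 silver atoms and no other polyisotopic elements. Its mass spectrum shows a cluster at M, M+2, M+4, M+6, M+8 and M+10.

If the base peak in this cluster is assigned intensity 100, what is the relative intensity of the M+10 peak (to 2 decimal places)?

Binomial terms of (0.5184 + 0.4816)^5: M 0.0374, M+2 0.1739, M+4 0.3231, M+6 0.3002, M+8 0.1394, M+10 0.0259 → M+4 is the base peak.
P(M+4) = C(5,2) × 0.5184^3 × 0.4816^2 = 10 × 0.13931407 × 0.23193856 = 0.323123 (base)
P(M+10) = C(5,5) × 0.5184^0 × 0.4816^5 = 1 × 1.0000 × 0.02590791 = 0.025908
Relative intensity = 0.025908 / 0.323123 × 100 = 8.02

8.02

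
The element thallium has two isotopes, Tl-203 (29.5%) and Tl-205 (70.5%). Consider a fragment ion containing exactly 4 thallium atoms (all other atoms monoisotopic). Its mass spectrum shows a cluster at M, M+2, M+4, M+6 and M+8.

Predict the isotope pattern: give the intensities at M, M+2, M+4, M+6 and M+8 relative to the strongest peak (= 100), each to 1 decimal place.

1.8 : 17.5 : 62.8 : 100.0 : 59.7

Expanding (0.295 + 0.705)^4:
P(M) = 0.295^4 = 0.007573
P(M+2) = 4 × 0.295^3 × 0.705^1 = 0.072396
P(M+4) = 6 × 0.295^2 × 0.705^2 = 0.259522
P(M+6) = 4 × 0.295^1 × 0.705^3 = 0.413475
P(M+8) = 0.705^4 = 0.247034
The M+6 peak is largest (0.413475); scaling to 100 gives 1.8 : 17.5 : 62.8 : 100.0 : 59.7.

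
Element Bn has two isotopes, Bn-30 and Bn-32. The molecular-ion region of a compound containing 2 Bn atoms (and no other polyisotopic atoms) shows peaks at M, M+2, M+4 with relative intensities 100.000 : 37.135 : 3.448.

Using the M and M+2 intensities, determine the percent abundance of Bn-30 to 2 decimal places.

Write p for the Bn-30 fraction. I(M+2)/I(M) = [C(2,1)·p^1·(1−p)] / p^2 = 2·(1−p)/p = 37.135/100.000 = 0.3713
(1−p)/p = 0.3713/2 = 0.1857  ⇒  p = 1/(1 + 0.1857) = 0.8434
Bn-30: 84.34%, Bn-32: 15.66%.

84.34%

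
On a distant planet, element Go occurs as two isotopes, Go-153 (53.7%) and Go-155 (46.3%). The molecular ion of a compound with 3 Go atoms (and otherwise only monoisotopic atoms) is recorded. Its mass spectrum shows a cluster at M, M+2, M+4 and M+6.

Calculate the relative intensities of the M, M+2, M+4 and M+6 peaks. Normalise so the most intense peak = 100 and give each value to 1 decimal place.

38.7 : 100.0 : 86.2 : 24.8

Each Go atom is independently Go-153 (p = 0.537) or Go-155 (q = 0.463); the cluster is the binomial expansion (p + q)^3.
P(M) = 0.537^3 = 0.154854
P(M+2) = 3 × 0.537^2 × 0.463^1 = 0.400545
P(M+4) = 3 × 0.537^1 × 0.463^2 = 0.345348
P(M+6) = 0.463^3 = 0.099253
The M+2 peak is largest (0.400545); scaling to 100 gives 38.7 : 100.0 : 86.2 : 24.8.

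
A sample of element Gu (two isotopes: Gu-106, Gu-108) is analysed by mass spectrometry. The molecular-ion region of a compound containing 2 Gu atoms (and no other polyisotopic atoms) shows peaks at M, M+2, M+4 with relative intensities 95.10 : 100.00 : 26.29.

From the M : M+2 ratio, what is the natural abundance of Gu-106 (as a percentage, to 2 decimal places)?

65.54%

If p is the fraction of Gu that is Gu-106, then I(M+2)/I(M) = [C(2,1)·p^1·(1−p)] / p^2 = 2·(1−p)/p = 100.00/95.10 = 1.0515
(1−p)/p = 1.0515/2 = 0.5258  ⇒  p = 1/(1 + 0.5258) = 0.6554
Gu-106: 65.54%, Gu-108: 34.46%.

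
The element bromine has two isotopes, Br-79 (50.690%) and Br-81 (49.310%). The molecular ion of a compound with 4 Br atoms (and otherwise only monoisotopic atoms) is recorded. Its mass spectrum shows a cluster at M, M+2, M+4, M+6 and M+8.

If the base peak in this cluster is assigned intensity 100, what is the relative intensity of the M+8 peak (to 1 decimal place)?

15.8

Binomial terms of (0.50690 + 0.49310)^4: M 0.0660, M+2 0.2569, M+4 0.3749, M+6 0.2431, M+8 0.0591 → M+4 is the base peak.
P(M+4) = C(4,2) × 0.50690^2 × 0.49310^2 = 6 × 0.25694761 × 0.24314761 = 0.374857 (base)
P(M+8) = C(4,4) × 0.50690^0 × 0.49310^4 = 1 × 1.0000 × 0.05912076 = 0.059121
Relative intensity = 0.059121 / 0.374857 × 100 = 15.8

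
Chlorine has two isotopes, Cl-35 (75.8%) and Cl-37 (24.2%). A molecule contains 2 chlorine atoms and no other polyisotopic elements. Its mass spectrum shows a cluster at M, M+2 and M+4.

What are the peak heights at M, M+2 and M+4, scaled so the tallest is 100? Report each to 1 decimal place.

The 2 Cl atoms are independent, so intensities follow the terms of (0.758 + 0.242)^2.
P(M) = 0.758^2 = 0.574564
P(M+2) = 2 × 0.758^1 × 0.242^1 = 0.366872
P(M+4) = 0.242^2 = 0.058564
The M peak is largest (0.574564); scaling to 100 gives 100.0 : 63.9 : 10.2.

100.0 : 63.9 : 10.2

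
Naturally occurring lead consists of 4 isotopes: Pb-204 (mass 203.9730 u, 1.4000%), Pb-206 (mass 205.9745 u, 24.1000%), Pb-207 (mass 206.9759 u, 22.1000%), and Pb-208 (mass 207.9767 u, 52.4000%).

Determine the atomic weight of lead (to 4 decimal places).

Average mass = Σ (abundance × isotope mass) = 0.014000 × 203.9730 + 0.241000 × 205.9745 + 0.221000 × 206.9759 + 0.524000 × 207.9767
= 2.85562 + 49.63985 + 45.74167 + 108.97979 = 207.21693 u

207.2169 u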